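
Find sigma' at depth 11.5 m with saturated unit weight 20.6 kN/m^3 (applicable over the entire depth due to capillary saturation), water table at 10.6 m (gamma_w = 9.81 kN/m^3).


Total stress = gamma_sat * depth
sigma = 20.6 * 11.5 = 236.9 kPa
Pore water pressure u = gamma_w * (depth - d_wt)
u = 9.81 * (11.5 - 10.6) = 8.829 kPa
Effective stress = sigma - u
sigma' = 236.9 - 8.829 = 228.07 kPa


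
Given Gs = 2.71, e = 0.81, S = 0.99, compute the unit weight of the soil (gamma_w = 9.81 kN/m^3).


Using gamma = gamma_w * (Gs + S*e) / (1 + e)
Numerator: Gs + S*e = 2.71 + 0.99*0.81 = 3.5119
Denominator: 1 + e = 1 + 0.81 = 1.81
gamma = 9.81 * 3.5119 / 1.81
gamma = 19.034 kN/m^3


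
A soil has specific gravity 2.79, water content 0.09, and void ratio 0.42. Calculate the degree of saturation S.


Using S = Gs * w / e
S = 2.79 * 0.09 / 0.42
S = 0.5979


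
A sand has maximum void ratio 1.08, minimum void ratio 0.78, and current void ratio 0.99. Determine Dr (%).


Using Dr = (e_max - e) / (e_max - e_min) * 100
e_max - e = 1.08 - 0.99 = 0.09
e_max - e_min = 1.08 - 0.78 = 0.3
Dr = 0.09 / 0.3 * 100
Dr = 30.0 %


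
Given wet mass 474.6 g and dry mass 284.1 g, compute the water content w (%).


Using w = (m_wet - m_dry) / m_dry * 100
m_wet - m_dry = 474.6 - 284.1 = 190.5 g
w = 190.5 / 284.1 * 100
w = 67.05 %


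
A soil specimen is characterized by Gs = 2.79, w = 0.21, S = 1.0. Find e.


Using the relation e = Gs * w / S
e = 2.79 * 0.21 / 1.0
e = 0.5859


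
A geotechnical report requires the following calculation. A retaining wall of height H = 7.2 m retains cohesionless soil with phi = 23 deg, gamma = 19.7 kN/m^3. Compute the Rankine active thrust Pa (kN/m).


Compute active earth pressure coefficient:
Ka = tan^2(45 - phi/2) = tan^2(33.5) = 0.438092
Compute active force:
Pa = 0.5 * Ka * gamma * H^2
Pa = 0.5 * 0.438092 * 19.7 * 7.2^2
Pa = 223.7 kN/m


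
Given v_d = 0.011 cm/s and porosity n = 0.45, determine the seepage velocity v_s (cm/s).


Using v_s = v_d / n
v_s = 0.011 / 0.45
v_s = 0.02444 cm/s


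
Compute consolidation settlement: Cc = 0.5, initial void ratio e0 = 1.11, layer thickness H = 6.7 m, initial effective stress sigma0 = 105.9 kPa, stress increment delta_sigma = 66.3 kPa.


Using Sc = Cc * H / (1 + e0) * log10((sigma0 + delta_sigma) / sigma0)
Stress ratio = (105.9 + 66.3) / 105.9 = 1.62606
log10(1.62606) = 0.211137
Cc * H / (1 + e0) = 0.5 * 6.7 / (1 + 1.11) = 1.58768
Sc = 1.58768 * 0.211137
Sc = 0.3352 m


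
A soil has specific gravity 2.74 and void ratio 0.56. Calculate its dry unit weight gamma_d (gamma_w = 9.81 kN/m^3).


Result: 17.23 kN/m^3

Derivation:
Using gamma_d = Gs * gamma_w / (1 + e)
gamma_d = 2.74 * 9.81 / (1 + 0.56)
gamma_d = 2.74 * 9.81 / 1.56
gamma_d = 17.23 kN/m^3


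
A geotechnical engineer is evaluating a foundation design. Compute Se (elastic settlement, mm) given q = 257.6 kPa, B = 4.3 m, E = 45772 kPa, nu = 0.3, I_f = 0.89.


Using Se = q * B * (1 - nu^2) * I_f / E
1 - nu^2 = 1 - 0.3^2 = 0.91
Se = 257.6 * 4.3 * 0.91 * 0.89 / 45772
Se = 0.019600 m
Convert to mm: Se = 0.019600 * 1000 = 19.6 mm


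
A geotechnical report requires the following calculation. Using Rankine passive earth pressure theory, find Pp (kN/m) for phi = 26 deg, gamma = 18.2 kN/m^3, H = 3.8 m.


Compute passive earth pressure coefficient:
Kp = tan^2(45 + phi/2) = tan^2(58.0) = 2.561071
Compute passive force:
Pp = 0.5 * Kp * gamma * H^2
Pp = 0.5 * 2.561071 * 18.2 * 3.8^2
Pp = 336.53 kN/m


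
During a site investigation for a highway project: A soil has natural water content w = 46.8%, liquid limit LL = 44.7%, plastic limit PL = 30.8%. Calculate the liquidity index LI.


First compute the plasticity index:
PI = LL - PL = 44.7 - 30.8 = 13.9
Then compute the liquidity index:
LI = (w - PL) / PI
LI = (46.8 - 30.8) / 13.9
LI = 1.151


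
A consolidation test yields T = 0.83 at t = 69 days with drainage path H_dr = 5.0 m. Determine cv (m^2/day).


Using cv = T * H_dr^2 / t
H_dr^2 = 5.0^2 = 25.0
cv = 0.83 * 25.0 / 69
cv = 0.30072 m^2/day


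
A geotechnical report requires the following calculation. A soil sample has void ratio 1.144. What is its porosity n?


Using the relation n = e / (1 + e)
n = 1.144 / (1 + 1.144)
n = 1.144 / 2.144
n = 0.5336


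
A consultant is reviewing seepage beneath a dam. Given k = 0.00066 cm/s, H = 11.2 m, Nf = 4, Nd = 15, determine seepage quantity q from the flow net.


Convert k to m/s for unit consistency with H:
k = 0.00066 cm/s = 0.00066 / 100 m/s = 6.6e-06 m/s
Using q = k * H * Nf / Nd
Nf / Nd = 4 / 15 = 0.2667
q = 6.6e-06 * 11.2 * 0.2667
q = 1.971e-05 m^3/s per m


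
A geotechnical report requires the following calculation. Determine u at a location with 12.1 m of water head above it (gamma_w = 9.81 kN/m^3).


Result: 118.7 kPa

Derivation:
Using u = gamma_w * h_w
u = 9.81 * 12.1
u = 118.7 kPa


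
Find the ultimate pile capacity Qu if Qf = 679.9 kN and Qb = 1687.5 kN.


Result: 2367.4 kN

Derivation:
Using Qu = Qf + Qb
Qu = 679.9 + 1687.5
Qu = 2367.4 kN


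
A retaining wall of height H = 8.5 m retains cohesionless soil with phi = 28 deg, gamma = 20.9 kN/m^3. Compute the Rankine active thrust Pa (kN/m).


Result: 272.58 kN/m

Derivation:
Compute active earth pressure coefficient:
Ka = tan^2(45 - phi/2) = tan^2(31.0) = 0.361033
Compute active force:
Pa = 0.5 * Ka * gamma * H^2
Pa = 0.5 * 0.361033 * 20.9 * 8.5^2
Pa = 272.58 kN/m


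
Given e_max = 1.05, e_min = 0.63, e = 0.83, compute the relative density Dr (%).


Result: 52.38 %

Derivation:
Using Dr = (e_max - e) / (e_max - e_min) * 100
e_max - e = 1.05 - 0.83 = 0.22
e_max - e_min = 1.05 - 0.63 = 0.42
Dr = 0.22 / 0.42 * 100
Dr = 52.38 %


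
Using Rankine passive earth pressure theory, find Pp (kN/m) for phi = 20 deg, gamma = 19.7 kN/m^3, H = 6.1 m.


Compute passive earth pressure coefficient:
Kp = tan^2(45 + phi/2) = tan^2(55.0) = 2.039607
Compute passive force:
Pp = 0.5 * Kp * gamma * H^2
Pp = 0.5 * 2.039607 * 19.7 * 6.1^2
Pp = 747.55 kN/m


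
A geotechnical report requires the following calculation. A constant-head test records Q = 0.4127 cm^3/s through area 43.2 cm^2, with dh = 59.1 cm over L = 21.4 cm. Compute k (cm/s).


Result: 0.003459 cm/s

Derivation:
Compute hydraulic gradient:
i = dh / L = 59.1 / 21.4 = 2.76168
Then apply Darcy's law:
k = Q / (A * i)
k = 0.4127 / (43.2 * 2.76168)
k = 0.4127 / 119.305
k = 0.003459 cm/s


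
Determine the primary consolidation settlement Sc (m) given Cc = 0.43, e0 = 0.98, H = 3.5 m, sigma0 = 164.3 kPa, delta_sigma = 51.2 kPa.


Using Sc = Cc * H / (1 + e0) * log10((sigma0 + delta_sigma) / sigma0)
Stress ratio = (164.3 + 51.2) / 164.3 = 1.31163
log10(1.31163) = 0.11781
Cc * H / (1 + e0) = 0.43 * 3.5 / (1 + 0.98) = 0.760101
Sc = 0.760101 * 0.11781
Sc = 0.0895 m


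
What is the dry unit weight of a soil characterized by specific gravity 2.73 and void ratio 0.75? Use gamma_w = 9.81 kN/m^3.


Using gamma_d = Gs * gamma_w / (1 + e)
gamma_d = 2.73 * 9.81 / (1 + 0.75)
gamma_d = 2.73 * 9.81 / 1.75
gamma_d = 15.304 kN/m^3


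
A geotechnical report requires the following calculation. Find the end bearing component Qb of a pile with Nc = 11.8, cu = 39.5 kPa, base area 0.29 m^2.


Result: 135.17 kN

Derivation:
Using Qb = Nc * cu * Ab
Qb = 11.8 * 39.5 * 0.29
Qb = 135.17 kN


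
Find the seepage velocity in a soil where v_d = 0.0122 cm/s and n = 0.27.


Using v_s = v_d / n
v_s = 0.0122 / 0.27
v_s = 0.04519 cm/s


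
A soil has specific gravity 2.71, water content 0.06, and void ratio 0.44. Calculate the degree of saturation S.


Result: 0.3695

Derivation:
Using S = Gs * w / e
S = 2.71 * 0.06 / 0.44
S = 0.3695


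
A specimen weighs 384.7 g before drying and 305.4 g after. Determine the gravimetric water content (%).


Using w = (m_wet - m_dry) / m_dry * 100
m_wet - m_dry = 384.7 - 305.4 = 79.3 g
w = 79.3 / 305.4 * 100
w = 25.97 %


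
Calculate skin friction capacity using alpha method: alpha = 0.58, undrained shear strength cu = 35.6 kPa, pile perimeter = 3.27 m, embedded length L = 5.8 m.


Result: 391.61 kN

Derivation:
Using Qs = alpha * cu * perimeter * L
Qs = 0.58 * 35.6 * 3.27 * 5.8
Qs = 391.61 kN


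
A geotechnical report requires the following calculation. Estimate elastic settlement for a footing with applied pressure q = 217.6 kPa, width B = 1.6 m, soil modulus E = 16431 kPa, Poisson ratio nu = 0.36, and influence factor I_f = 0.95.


Result: 17.521 mm

Derivation:
Using Se = q * B * (1 - nu^2) * I_f / E
1 - nu^2 = 1 - 0.36^2 = 0.8704
Se = 217.6 * 1.6 * 0.8704 * 0.95 / 16431
Se = 0.017521 m
Convert to mm: Se = 0.017521 * 1000 = 17.521 mm


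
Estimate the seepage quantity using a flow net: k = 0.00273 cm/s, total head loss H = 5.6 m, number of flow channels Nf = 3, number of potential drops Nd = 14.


Convert k to m/s for unit consistency with H:
k = 0.00273 cm/s = 0.00273 / 100 m/s = 2.73e-05 m/s
Using q = k * H * Nf / Nd
Nf / Nd = 3 / 14 = 0.2143
q = 2.73e-05 * 5.6 * 0.2143
q = 3.276e-05 m^3/s per m


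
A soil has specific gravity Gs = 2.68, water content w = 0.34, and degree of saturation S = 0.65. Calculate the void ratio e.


Result: 1.4018

Derivation:
Using the relation e = Gs * w / S
e = 2.68 * 0.34 / 0.65
e = 1.4018


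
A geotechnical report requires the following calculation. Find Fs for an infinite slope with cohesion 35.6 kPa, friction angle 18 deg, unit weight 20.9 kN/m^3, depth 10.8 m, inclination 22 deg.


Using Fs = c / (gamma*H*sin(beta)*cos(beta)) + tan(phi)/tan(beta)
Cohesion contribution = 35.6 / (20.9*10.8*sin(22)*cos(22))
Cohesion contribution = 0.454087
Friction contribution = tan(18)/tan(22) = 0.804204
Fs = 0.454087 + 0.804204
Fs = 1.258


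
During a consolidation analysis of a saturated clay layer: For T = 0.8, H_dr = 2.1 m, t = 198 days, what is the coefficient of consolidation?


Using cv = T * H_dr^2 / t
H_dr^2 = 2.1^2 = 4.41
cv = 0.8 * 4.41 / 198
cv = 0.01782 m^2/day


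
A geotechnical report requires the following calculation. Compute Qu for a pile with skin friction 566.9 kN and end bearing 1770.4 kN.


Using Qu = Qf + Qb
Qu = 566.9 + 1770.4
Qu = 2337.3 kN


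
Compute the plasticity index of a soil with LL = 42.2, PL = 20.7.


Using PI = LL - PL
PI = 42.2 - 20.7
PI = 21.5


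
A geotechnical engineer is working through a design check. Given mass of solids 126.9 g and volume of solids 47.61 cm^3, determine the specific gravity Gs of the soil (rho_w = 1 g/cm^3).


Using Gs = m_s / (V_s * rho_w)
Since rho_w = 1 g/cm^3:
Gs = 126.9 / 47.61
Gs = 2.665


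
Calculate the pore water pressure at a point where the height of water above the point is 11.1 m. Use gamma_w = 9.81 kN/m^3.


Using u = gamma_w * h_w
u = 9.81 * 11.1
u = 108.89 kPa


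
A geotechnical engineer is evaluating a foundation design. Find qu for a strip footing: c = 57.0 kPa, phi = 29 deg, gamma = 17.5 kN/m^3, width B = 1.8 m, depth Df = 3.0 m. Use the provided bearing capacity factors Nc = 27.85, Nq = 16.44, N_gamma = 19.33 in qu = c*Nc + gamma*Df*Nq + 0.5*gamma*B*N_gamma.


Compute qu = c*Nc + gamma*Df*Nq + 0.5*gamma*B*N_gamma
Term 1: 57.0 * 27.85 = 1587.45
Term 2: 17.5 * 3.0 * 16.44 = 863.1
Term 3: 0.5 * 17.5 * 1.8 * 19.33 = 304.4475
qu = 1587.45 + 863.1 + 304.4475
qu = 2755.0 kPa


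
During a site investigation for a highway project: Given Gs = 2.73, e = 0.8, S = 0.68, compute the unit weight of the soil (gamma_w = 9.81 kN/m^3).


Using gamma = gamma_w * (Gs + S*e) / (1 + e)
Numerator: Gs + S*e = 2.73 + 0.68*0.8 = 3.274
Denominator: 1 + e = 1 + 0.8 = 1.8
gamma = 9.81 * 3.274 / 1.8
gamma = 17.843 kN/m^3


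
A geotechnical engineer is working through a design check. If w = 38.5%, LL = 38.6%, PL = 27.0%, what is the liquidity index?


First compute the plasticity index:
PI = LL - PL = 38.6 - 27.0 = 11.6
Then compute the liquidity index:
LI = (w - PL) / PI
LI = (38.5 - 27.0) / 11.6
LI = 0.991


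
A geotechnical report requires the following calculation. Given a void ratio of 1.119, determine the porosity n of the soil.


Result: 0.5281

Derivation:
Using the relation n = e / (1 + e)
n = 1.119 / (1 + 1.119)
n = 1.119 / 2.119
n = 0.5281


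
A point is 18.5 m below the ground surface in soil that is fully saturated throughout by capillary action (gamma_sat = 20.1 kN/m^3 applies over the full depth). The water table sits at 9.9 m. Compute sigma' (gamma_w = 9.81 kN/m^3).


Total stress = gamma_sat * depth
sigma = 20.1 * 18.5 = 371.85 kPa
Pore water pressure u = gamma_w * (depth - d_wt)
u = 9.81 * (18.5 - 9.9) = 84.366 kPa
Effective stress = sigma - u
sigma' = 371.85 - 84.366 = 287.48 kPa


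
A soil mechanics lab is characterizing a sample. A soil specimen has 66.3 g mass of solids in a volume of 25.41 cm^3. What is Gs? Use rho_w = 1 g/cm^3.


Using Gs = m_s / (V_s * rho_w)
Since rho_w = 1 g/cm^3:
Gs = 66.3 / 25.41
Gs = 2.609


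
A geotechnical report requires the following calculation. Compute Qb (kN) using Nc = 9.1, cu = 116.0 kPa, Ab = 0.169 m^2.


Using Qb = Nc * cu * Ab
Qb = 9.1 * 116.0 * 0.169
Qb = 178.4 kN


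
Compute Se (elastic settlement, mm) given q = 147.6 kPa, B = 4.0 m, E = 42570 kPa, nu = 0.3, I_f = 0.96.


Result: 12.116 mm

Derivation:
Using Se = q * B * (1 - nu^2) * I_f / E
1 - nu^2 = 1 - 0.3^2 = 0.91
Se = 147.6 * 4.0 * 0.91 * 0.96 / 42570
Se = 0.012116 m
Convert to mm: Se = 0.012116 * 1000 = 12.116 mm


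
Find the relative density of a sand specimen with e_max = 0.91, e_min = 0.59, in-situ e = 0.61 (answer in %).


Result: 93.75 %

Derivation:
Using Dr = (e_max - e) / (e_max - e_min) * 100
e_max - e = 0.91 - 0.61 = 0.3
e_max - e_min = 0.91 - 0.59 = 0.32
Dr = 0.3 / 0.32 * 100
Dr = 93.75 %


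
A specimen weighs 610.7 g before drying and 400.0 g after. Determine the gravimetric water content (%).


Using w = (m_wet - m_dry) / m_dry * 100
m_wet - m_dry = 610.7 - 400.0 = 210.7 g
w = 210.7 / 400.0 * 100
w = 52.67 %


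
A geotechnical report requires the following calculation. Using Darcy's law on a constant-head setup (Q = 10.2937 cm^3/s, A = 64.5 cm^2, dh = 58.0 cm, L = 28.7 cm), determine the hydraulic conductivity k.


Compute hydraulic gradient:
i = dh / L = 58.0 / 28.7 = 2.02091
Then apply Darcy's law:
k = Q / (A * i)
k = 10.2937 / (64.5 * 2.02091)
k = 10.2937 / 130.348
k = 0.078971 cm/s


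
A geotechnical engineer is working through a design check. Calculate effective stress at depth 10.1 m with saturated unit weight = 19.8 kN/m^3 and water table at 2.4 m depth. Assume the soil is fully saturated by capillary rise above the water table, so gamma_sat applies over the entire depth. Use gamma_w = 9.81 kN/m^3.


Result: 124.44 kPa

Derivation:
Total stress = gamma_sat * depth
sigma = 19.8 * 10.1 = 199.98 kPa
Pore water pressure u = gamma_w * (depth - d_wt)
u = 9.81 * (10.1 - 2.4) = 75.537 kPa
Effective stress = sigma - u
sigma' = 199.98 - 75.537 = 124.44 kPa


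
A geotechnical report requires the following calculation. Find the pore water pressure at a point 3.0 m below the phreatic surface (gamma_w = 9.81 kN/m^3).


Using u = gamma_w * h_w
u = 9.81 * 3.0
u = 29.43 kPa


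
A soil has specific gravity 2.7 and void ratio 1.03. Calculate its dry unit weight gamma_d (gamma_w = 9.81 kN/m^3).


Result: 13.048 kN/m^3

Derivation:
Using gamma_d = Gs * gamma_w / (1 + e)
gamma_d = 2.7 * 9.81 / (1 + 1.03)
gamma_d = 2.7 * 9.81 / 2.03
gamma_d = 13.048 kN/m^3


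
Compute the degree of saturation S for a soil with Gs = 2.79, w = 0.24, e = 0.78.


Result: 0.8585

Derivation:
Using S = Gs * w / e
S = 2.79 * 0.24 / 0.78
S = 0.8585


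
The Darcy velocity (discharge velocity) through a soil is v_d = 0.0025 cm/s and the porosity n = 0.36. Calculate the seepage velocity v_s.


Using v_s = v_d / n
v_s = 0.0025 / 0.36
v_s = 0.00694 cm/s


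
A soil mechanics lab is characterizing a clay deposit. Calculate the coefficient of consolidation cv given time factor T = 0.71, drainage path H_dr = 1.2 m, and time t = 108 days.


Result: 0.00947 m^2/day

Derivation:
Using cv = T * H_dr^2 / t
H_dr^2 = 1.2^2 = 1.44
cv = 0.71 * 1.44 / 108
cv = 0.00947 m^2/day


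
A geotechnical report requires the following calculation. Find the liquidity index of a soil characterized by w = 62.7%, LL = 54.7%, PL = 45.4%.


First compute the plasticity index:
PI = LL - PL = 54.7 - 45.4 = 9.3
Then compute the liquidity index:
LI = (w - PL) / PI
LI = (62.7 - 45.4) / 9.3
LI = 1.86


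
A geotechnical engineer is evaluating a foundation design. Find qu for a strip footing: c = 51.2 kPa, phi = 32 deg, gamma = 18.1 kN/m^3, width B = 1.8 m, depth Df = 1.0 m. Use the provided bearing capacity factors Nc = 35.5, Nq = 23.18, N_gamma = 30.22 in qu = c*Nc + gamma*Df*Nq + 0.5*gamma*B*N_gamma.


Compute qu = c*Nc + gamma*Df*Nq + 0.5*gamma*B*N_gamma
Term 1: 51.2 * 35.5 = 1817.6
Term 2: 18.1 * 1.0 * 23.18 = 419.558
Term 3: 0.5 * 18.1 * 1.8 * 30.22 = 492.2838
qu = 1817.6 + 419.558 + 492.2838
qu = 2729.44 kPa


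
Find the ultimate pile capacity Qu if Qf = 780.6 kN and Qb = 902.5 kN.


Result: 1683.1 kN

Derivation:
Using Qu = Qf + Qb
Qu = 780.6 + 902.5
Qu = 1683.1 kN


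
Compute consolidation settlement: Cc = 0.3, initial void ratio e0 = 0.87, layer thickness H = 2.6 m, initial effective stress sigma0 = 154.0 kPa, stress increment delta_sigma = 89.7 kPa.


Result: 0.0831 m

Derivation:
Using Sc = Cc * H / (1 + e0) * log10((sigma0 + delta_sigma) / sigma0)
Stress ratio = (154.0 + 89.7) / 154.0 = 1.58247
log10(1.58247) = 0.199335
Cc * H / (1 + e0) = 0.3 * 2.6 / (1 + 0.87) = 0.417112
Sc = 0.417112 * 0.199335
Sc = 0.0831 m


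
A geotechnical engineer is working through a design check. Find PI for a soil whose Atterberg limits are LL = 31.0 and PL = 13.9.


Result: 17.1

Derivation:
Using PI = LL - PL
PI = 31.0 - 13.9
PI = 17.1


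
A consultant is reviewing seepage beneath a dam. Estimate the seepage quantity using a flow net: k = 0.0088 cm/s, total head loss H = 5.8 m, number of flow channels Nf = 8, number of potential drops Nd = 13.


Convert k to m/s for unit consistency with H:
k = 0.0088 cm/s = 0.0088 / 100 m/s = 8.8e-05 m/s
Using q = k * H * Nf / Nd
Nf / Nd = 8 / 13 = 0.6154
q = 8.8e-05 * 5.8 * 0.6154
q = 0.0003141 m^3/s per m


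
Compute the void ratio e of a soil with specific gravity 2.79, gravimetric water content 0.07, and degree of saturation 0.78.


Using the relation e = Gs * w / S
e = 2.79 * 0.07 / 0.78
e = 0.2504


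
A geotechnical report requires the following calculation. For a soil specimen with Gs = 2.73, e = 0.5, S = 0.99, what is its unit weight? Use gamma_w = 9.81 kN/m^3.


Using gamma = gamma_w * (Gs + S*e) / (1 + e)
Numerator: Gs + S*e = 2.73 + 0.99*0.5 = 3.225
Denominator: 1 + e = 1 + 0.5 = 1.5
gamma = 9.81 * 3.225 / 1.5
gamma = 21.091 kN/m^3


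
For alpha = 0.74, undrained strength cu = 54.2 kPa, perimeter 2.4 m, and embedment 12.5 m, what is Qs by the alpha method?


Result: 1203.24 kN

Derivation:
Using Qs = alpha * cu * perimeter * L
Qs = 0.74 * 54.2 * 2.4 * 12.5
Qs = 1203.24 kN


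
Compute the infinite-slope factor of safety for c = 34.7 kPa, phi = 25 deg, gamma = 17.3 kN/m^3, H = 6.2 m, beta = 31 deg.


Using Fs = c / (gamma*H*sin(beta)*cos(beta)) + tan(phi)/tan(beta)
Cohesion contribution = 34.7 / (17.3*6.2*sin(31)*cos(31))
Cohesion contribution = 0.732802
Friction contribution = tan(25)/tan(31) = 0.776066
Fs = 0.732802 + 0.776066
Fs = 1.509


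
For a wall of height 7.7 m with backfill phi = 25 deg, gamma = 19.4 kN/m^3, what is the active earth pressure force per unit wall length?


Compute active earth pressure coefficient:
Ka = tan^2(45 - phi/2) = tan^2(32.5) = 0.405859
Compute active force:
Pa = 0.5 * Ka * gamma * H^2
Pa = 0.5 * 0.405859 * 19.4 * 7.7^2
Pa = 233.41 kN/m


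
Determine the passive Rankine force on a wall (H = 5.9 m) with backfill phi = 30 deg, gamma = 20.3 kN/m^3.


Compute passive earth pressure coefficient:
Kp = tan^2(45 + phi/2) = tan^2(60.0) = 3
Compute passive force:
Pp = 0.5 * Kp * gamma * H^2
Pp = 0.5 * 3 * 20.3 * 5.9^2
Pp = 1059.96 kN/m


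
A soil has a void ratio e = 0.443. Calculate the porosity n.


Using the relation n = e / (1 + e)
n = 0.443 / (1 + 0.443)
n = 0.443 / 1.443
n = 0.307


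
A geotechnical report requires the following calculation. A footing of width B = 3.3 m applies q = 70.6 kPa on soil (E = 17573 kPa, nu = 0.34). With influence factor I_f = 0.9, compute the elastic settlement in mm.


Using Se = q * B * (1 - nu^2) * I_f / E
1 - nu^2 = 1 - 0.34^2 = 0.8844
Se = 70.6 * 3.3 * 0.8844 * 0.9 / 17573
Se = 0.010553 m
Convert to mm: Se = 0.010553 * 1000 = 10.553 mm


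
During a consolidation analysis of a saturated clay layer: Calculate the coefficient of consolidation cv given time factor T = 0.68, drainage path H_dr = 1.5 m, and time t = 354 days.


Using cv = T * H_dr^2 / t
H_dr^2 = 1.5^2 = 2.25
cv = 0.68 * 2.25 / 354
cv = 0.00432 m^2/day


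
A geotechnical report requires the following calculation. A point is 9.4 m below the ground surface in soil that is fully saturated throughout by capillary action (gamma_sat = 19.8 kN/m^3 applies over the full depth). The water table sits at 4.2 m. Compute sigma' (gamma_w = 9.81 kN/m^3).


Result: 135.11 kPa

Derivation:
Total stress = gamma_sat * depth
sigma = 19.8 * 9.4 = 186.12 kPa
Pore water pressure u = gamma_w * (depth - d_wt)
u = 9.81 * (9.4 - 4.2) = 51.012 kPa
Effective stress = sigma - u
sigma' = 186.12 - 51.012 = 135.11 kPa


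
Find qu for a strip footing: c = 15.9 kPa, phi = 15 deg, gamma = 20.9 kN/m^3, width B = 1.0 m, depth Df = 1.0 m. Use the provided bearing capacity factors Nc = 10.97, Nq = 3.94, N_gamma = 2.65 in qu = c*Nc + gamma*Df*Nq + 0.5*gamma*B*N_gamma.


Compute qu = c*Nc + gamma*Df*Nq + 0.5*gamma*B*N_gamma
Term 1: 15.9 * 10.97 = 174.423
Term 2: 20.9 * 1.0 * 3.94 = 82.346
Term 3: 0.5 * 20.9 * 1.0 * 2.65 = 27.6925
qu = 174.423 + 82.346 + 27.6925
qu = 284.46 kPa


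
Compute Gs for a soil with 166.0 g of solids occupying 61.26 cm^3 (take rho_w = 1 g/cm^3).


Using Gs = m_s / (V_s * rho_w)
Since rho_w = 1 g/cm^3:
Gs = 166.0 / 61.26
Gs = 2.71


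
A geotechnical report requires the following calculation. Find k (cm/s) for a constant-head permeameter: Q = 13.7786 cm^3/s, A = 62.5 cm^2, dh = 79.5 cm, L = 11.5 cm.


Compute hydraulic gradient:
i = dh / L = 79.5 / 11.5 = 6.91304
Then apply Darcy's law:
k = Q / (A * i)
k = 13.7786 / (62.5 * 6.91304)
k = 13.7786 / 432.065
k = 0.03189 cm/s


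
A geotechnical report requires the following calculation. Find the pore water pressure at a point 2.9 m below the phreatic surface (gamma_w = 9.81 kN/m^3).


Using u = gamma_w * h_w
u = 9.81 * 2.9
u = 28.45 kPa


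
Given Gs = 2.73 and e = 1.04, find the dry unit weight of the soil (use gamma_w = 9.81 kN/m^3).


Using gamma_d = Gs * gamma_w / (1 + e)
gamma_d = 2.73 * 9.81 / (1 + 1.04)
gamma_d = 2.73 * 9.81 / 2.04
gamma_d = 13.128 kN/m^3


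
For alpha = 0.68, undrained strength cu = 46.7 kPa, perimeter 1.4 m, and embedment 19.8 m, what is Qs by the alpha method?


Using Qs = alpha * cu * perimeter * L
Qs = 0.68 * 46.7 * 1.4 * 19.8
Qs = 880.28 kN


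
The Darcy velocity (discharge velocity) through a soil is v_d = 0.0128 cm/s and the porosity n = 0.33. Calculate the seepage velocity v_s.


Using v_s = v_d / n
v_s = 0.0128 / 0.33
v_s = 0.03879 cm/s


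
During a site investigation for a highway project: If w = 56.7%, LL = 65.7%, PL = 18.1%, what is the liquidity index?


Result: 0.811

Derivation:
First compute the plasticity index:
PI = LL - PL = 65.7 - 18.1 = 47.6
Then compute the liquidity index:
LI = (w - PL) / PI
LI = (56.7 - 18.1) / 47.6
LI = 0.811


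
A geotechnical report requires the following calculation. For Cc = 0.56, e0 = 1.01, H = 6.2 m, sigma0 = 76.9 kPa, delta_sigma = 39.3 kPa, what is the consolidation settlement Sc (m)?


Result: 0.3097 m

Derivation:
Using Sc = Cc * H / (1 + e0) * log10((sigma0 + delta_sigma) / sigma0)
Stress ratio = (76.9 + 39.3) / 76.9 = 1.51105
log10(1.51105) = 0.17928
Cc * H / (1 + e0) = 0.56 * 6.2 / (1 + 1.01) = 1.72736
Sc = 1.72736 * 0.17928
Sc = 0.3097 m


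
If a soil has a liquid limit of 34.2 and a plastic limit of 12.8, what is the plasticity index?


Using PI = LL - PL
PI = 34.2 - 12.8
PI = 21.4


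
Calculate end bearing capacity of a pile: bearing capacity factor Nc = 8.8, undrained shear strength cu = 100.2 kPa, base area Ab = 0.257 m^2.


Result: 226.61 kN

Derivation:
Using Qb = Nc * cu * Ab
Qb = 8.8 * 100.2 * 0.257
Qb = 226.61 kN


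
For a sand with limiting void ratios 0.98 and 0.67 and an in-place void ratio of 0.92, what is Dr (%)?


Using Dr = (e_max - e) / (e_max - e_min) * 100
e_max - e = 0.98 - 0.92 = 0.06
e_max - e_min = 0.98 - 0.67 = 0.31
Dr = 0.06 / 0.31 * 100
Dr = 19.35 %


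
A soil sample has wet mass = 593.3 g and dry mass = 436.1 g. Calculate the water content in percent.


Result: 36.05 %

Derivation:
Using w = (m_wet - m_dry) / m_dry * 100
m_wet - m_dry = 593.3 - 436.1 = 157.2 g
w = 157.2 / 436.1 * 100
w = 36.05 %


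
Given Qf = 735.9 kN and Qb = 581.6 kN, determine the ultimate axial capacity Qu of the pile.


Using Qu = Qf + Qb
Qu = 735.9 + 581.6
Qu = 1317.5 kN


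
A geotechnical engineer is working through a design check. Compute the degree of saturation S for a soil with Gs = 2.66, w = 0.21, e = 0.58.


Result: 0.9631

Derivation:
Using S = Gs * w / e
S = 2.66 * 0.21 / 0.58
S = 0.9631


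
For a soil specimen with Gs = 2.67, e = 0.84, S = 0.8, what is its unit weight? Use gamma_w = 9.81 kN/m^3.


Using gamma = gamma_w * (Gs + S*e) / (1 + e)
Numerator: Gs + S*e = 2.67 + 0.8*0.84 = 3.342
Denominator: 1 + e = 1 + 0.84 = 1.84
gamma = 9.81 * 3.342 / 1.84
gamma = 17.818 kN/m^3


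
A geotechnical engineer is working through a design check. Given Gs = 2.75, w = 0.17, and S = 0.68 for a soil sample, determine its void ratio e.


Using the relation e = Gs * w / S
e = 2.75 * 0.17 / 0.68
e = 0.6875


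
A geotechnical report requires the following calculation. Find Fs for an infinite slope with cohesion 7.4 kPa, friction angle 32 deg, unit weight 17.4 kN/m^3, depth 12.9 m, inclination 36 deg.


Using Fs = c / (gamma*H*sin(beta)*cos(beta)) + tan(phi)/tan(beta)
Cohesion contribution = 7.4 / (17.4*12.9*sin(36)*cos(36))
Cohesion contribution = 0.0693292
Friction contribution = tan(32)/tan(36) = 0.860059
Fs = 0.0693292 + 0.860059
Fs = 0.929


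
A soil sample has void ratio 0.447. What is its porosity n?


Using the relation n = e / (1 + e)
n = 0.447 / (1 + 0.447)
n = 0.447 / 1.447
n = 0.3089


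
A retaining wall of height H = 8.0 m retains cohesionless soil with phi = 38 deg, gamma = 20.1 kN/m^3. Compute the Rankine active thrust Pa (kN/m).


Compute active earth pressure coefficient:
Ka = tan^2(45 - phi/2) = tan^2(26.0) = 0.237883
Compute active force:
Pa = 0.5 * Ka * gamma * H^2
Pa = 0.5 * 0.237883 * 20.1 * 8.0^2
Pa = 153.01 kN/m


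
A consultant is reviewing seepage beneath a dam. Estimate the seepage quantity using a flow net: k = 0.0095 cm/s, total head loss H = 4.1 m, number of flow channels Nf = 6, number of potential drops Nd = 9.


Convert k to m/s for unit consistency with H:
k = 0.0095 cm/s = 0.0095 / 100 m/s = 9.5e-05 m/s
Using q = k * H * Nf / Nd
Nf / Nd = 6 / 9 = 0.6667
q = 9.5e-05 * 4.1 * 0.6667
q = 0.0002597 m^3/s per m


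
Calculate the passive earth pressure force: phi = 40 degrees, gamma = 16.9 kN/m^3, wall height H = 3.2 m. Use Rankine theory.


Result: 397.93 kN/m

Derivation:
Compute passive earth pressure coefficient:
Kp = tan^2(45 + phi/2) = tan^2(65.0) = 4.59891
Compute passive force:
Pp = 0.5 * Kp * gamma * H^2
Pp = 0.5 * 4.59891 * 16.9 * 3.2^2
Pp = 397.93 kN/m


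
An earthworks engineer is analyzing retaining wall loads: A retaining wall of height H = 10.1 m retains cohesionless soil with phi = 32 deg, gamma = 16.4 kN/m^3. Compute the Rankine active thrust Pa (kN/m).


Compute active earth pressure coefficient:
Ka = tan^2(45 - phi/2) = tan^2(29.0) = 0.307259
Compute active force:
Pa = 0.5 * Ka * gamma * H^2
Pa = 0.5 * 0.307259 * 16.4 * 10.1^2
Pa = 257.02 kN/m


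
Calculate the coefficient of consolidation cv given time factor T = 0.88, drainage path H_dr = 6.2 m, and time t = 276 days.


Using cv = T * H_dr^2 / t
H_dr^2 = 6.2^2 = 38.44
cv = 0.88 * 38.44 / 276
cv = 0.12256 m^2/day


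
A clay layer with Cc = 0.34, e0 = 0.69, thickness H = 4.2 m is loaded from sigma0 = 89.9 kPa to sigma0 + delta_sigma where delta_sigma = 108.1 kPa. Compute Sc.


Using Sc = Cc * H / (1 + e0) * log10((sigma0 + delta_sigma) / sigma0)
Stress ratio = (89.9 + 108.1) / 89.9 = 2.20245
log10(2.20245) = 0.342905
Cc * H / (1 + e0) = 0.34 * 4.2 / (1 + 0.69) = 0.84497
Sc = 0.84497 * 0.342905
Sc = 0.2897 m


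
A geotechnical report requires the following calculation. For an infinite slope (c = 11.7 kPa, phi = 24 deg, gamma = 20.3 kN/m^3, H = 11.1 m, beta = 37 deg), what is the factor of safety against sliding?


Result: 0.699

Derivation:
Using Fs = c / (gamma*H*sin(beta)*cos(beta)) + tan(phi)/tan(beta)
Cohesion contribution = 11.7 / (20.3*11.1*sin(37)*cos(37))
Cohesion contribution = 0.108033
Friction contribution = tan(24)/tan(37) = 0.590838
Fs = 0.108033 + 0.590838
Fs = 0.699


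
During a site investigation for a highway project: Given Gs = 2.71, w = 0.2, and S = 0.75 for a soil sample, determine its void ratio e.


Result: 0.7227

Derivation:
Using the relation e = Gs * w / S
e = 2.71 * 0.2 / 0.75
e = 0.7227


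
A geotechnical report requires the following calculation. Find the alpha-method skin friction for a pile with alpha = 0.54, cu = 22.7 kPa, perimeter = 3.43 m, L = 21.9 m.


Using Qs = alpha * cu * perimeter * L
Qs = 0.54 * 22.7 * 3.43 * 21.9
Qs = 920.78 kN


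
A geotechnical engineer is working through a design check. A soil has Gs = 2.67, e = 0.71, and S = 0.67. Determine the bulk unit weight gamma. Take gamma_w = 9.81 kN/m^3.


Using gamma = gamma_w * (Gs + S*e) / (1 + e)
Numerator: Gs + S*e = 2.67 + 0.67*0.71 = 3.1457
Denominator: 1 + e = 1 + 0.71 = 1.71
gamma = 9.81 * 3.1457 / 1.71
gamma = 18.046 kN/m^3


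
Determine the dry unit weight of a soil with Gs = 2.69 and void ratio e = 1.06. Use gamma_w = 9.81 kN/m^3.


Using gamma_d = Gs * gamma_w / (1 + e)
gamma_d = 2.69 * 9.81 / (1 + 1.06)
gamma_d = 2.69 * 9.81 / 2.06
gamma_d = 12.81 kN/m^3


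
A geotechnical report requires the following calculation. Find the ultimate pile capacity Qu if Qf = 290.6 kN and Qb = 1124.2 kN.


Using Qu = Qf + Qb
Qu = 290.6 + 1124.2
Qu = 1414.8 kN


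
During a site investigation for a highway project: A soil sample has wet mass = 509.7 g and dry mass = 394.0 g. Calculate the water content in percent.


Using w = (m_wet - m_dry) / m_dry * 100
m_wet - m_dry = 509.7 - 394.0 = 115.7 g
w = 115.7 / 394.0 * 100
w = 29.37 %


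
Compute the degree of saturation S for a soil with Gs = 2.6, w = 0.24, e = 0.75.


Using S = Gs * w / e
S = 2.6 * 0.24 / 0.75
S = 0.832


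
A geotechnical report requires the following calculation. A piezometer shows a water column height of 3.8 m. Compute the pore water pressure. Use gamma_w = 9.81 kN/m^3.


Using u = gamma_w * h_w
u = 9.81 * 3.8
u = 37.28 kPa


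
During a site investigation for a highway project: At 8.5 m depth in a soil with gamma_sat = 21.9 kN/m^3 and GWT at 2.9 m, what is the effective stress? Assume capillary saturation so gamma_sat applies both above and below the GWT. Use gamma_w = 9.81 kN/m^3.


Total stress = gamma_sat * depth
sigma = 21.9 * 8.5 = 186.15 kPa
Pore water pressure u = gamma_w * (depth - d_wt)
u = 9.81 * (8.5 - 2.9) = 54.936 kPa
Effective stress = sigma - u
sigma' = 186.15 - 54.936 = 131.21 kPa


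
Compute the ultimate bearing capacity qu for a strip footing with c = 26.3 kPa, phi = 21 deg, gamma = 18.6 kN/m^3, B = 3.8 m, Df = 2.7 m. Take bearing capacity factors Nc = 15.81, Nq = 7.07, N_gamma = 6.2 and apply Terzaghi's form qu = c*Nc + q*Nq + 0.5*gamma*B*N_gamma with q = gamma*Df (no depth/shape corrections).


Compute qu = c*Nc + gamma*Df*Nq + 0.5*gamma*B*N_gamma
Term 1: 26.3 * 15.81 = 415.803
Term 2: 18.6 * 2.7 * 7.07 = 355.0554
Term 3: 0.5 * 18.6 * 3.8 * 6.2 = 219.108
qu = 415.803 + 355.0554 + 219.108
qu = 989.97 kPa


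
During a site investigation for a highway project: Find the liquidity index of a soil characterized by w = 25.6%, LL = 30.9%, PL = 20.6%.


Result: 0.485

Derivation:
First compute the plasticity index:
PI = LL - PL = 30.9 - 20.6 = 10.3
Then compute the liquidity index:
LI = (w - PL) / PI
LI = (25.6 - 20.6) / 10.3
LI = 0.485


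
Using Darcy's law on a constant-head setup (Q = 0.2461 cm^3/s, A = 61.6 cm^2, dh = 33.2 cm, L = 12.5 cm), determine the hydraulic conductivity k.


Compute hydraulic gradient:
i = dh / L = 33.2 / 12.5 = 2.656
Then apply Darcy's law:
k = Q / (A * i)
k = 0.2461 / (61.6 * 2.656)
k = 0.2461 / 163.61
k = 0.001504 cm/s


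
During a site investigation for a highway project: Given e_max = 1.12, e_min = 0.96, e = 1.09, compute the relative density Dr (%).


Using Dr = (e_max - e) / (e_max - e_min) * 100
e_max - e = 1.12 - 1.09 = 0.03
e_max - e_min = 1.12 - 0.96 = 0.16
Dr = 0.03 / 0.16 * 100
Dr = 18.75 %


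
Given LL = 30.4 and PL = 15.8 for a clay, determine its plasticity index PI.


Using PI = LL - PL
PI = 30.4 - 15.8
PI = 14.6


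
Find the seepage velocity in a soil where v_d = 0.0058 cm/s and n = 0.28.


Using v_s = v_d / n
v_s = 0.0058 / 0.28
v_s = 0.02071 cm/s


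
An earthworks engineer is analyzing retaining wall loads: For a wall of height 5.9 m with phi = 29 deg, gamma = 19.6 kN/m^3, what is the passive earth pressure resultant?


Compute passive earth pressure coefficient:
Kp = tan^2(45 + phi/2) = tan^2(59.5) = 2.88206
Compute passive force:
Pp = 0.5 * Kp * gamma * H^2
Pp = 0.5 * 2.88206 * 19.6 * 5.9^2
Pp = 983.18 kN/m


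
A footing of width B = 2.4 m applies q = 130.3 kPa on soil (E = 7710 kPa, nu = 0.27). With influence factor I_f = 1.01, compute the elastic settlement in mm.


Using Se = q * B * (1 - nu^2) * I_f / E
1 - nu^2 = 1 - 0.27^2 = 0.9271
Se = 130.3 * 2.4 * 0.9271 * 1.01 / 7710
Se = 0.037979 m
Convert to mm: Se = 0.037979 * 1000 = 37.979 mm


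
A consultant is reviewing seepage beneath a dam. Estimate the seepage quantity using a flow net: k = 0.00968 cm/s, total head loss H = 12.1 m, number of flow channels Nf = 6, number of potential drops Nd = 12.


Result: 0.0005856 m^3/s per m

Derivation:
Convert k to m/s for unit consistency with H:
k = 0.00968 cm/s = 0.00968 / 100 m/s = 9.68e-05 m/s
Using q = k * H * Nf / Nd
Nf / Nd = 6 / 12 = 0.5
q = 9.68e-05 * 12.1 * 0.5
q = 0.0005856 m^3/s per m


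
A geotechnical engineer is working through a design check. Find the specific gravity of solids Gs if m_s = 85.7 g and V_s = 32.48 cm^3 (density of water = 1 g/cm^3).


Using Gs = m_s / (V_s * rho_w)
Since rho_w = 1 g/cm^3:
Gs = 85.7 / 32.48
Gs = 2.639


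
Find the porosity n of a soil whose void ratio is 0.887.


Using the relation n = e / (1 + e)
n = 0.887 / (1 + 0.887)
n = 0.887 / 1.887
n = 0.4701


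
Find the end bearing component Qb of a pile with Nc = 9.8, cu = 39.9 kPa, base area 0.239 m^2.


Using Qb = Nc * cu * Ab
Qb = 9.8 * 39.9 * 0.239
Qb = 93.45 kN


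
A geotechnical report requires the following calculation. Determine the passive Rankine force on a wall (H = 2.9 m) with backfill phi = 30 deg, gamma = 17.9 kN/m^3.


Compute passive earth pressure coefficient:
Kp = tan^2(45 + phi/2) = tan^2(60.0) = 3
Compute passive force:
Pp = 0.5 * Kp * gamma * H^2
Pp = 0.5 * 3 * 17.9 * 2.9^2
Pp = 225.81 kN/m


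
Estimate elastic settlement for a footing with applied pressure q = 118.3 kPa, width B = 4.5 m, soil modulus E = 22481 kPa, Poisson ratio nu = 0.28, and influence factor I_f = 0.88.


Using Se = q * B * (1 - nu^2) * I_f / E
1 - nu^2 = 1 - 0.28^2 = 0.9216
Se = 118.3 * 4.5 * 0.9216 * 0.88 / 22481
Se = 0.019205 m
Convert to mm: Se = 0.019205 * 1000 = 19.205 mm


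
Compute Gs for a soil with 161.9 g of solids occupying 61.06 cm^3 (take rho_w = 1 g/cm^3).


Result: 2.651

Derivation:
Using Gs = m_s / (V_s * rho_w)
Since rho_w = 1 g/cm^3:
Gs = 161.9 / 61.06
Gs = 2.651


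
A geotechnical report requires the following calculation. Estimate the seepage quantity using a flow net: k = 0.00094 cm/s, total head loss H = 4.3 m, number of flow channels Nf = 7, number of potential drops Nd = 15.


Result: 1.886e-05 m^3/s per m

Derivation:
Convert k to m/s for unit consistency with H:
k = 0.00094 cm/s = 0.00094 / 100 m/s = 9.4e-06 m/s
Using q = k * H * Nf / Nd
Nf / Nd = 7 / 15 = 0.4667
q = 9.4e-06 * 4.3 * 0.4667
q = 1.886e-05 m^3/s per m


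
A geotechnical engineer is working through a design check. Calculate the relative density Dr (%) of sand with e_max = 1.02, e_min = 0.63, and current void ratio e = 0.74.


Using Dr = (e_max - e) / (e_max - e_min) * 100
e_max - e = 1.02 - 0.74 = 0.28
e_max - e_min = 1.02 - 0.63 = 0.39
Dr = 0.28 / 0.39 * 100
Dr = 71.79 %


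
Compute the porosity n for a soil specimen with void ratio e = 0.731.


Result: 0.4223

Derivation:
Using the relation n = e / (1 + e)
n = 0.731 / (1 + 0.731)
n = 0.731 / 1.731
n = 0.4223


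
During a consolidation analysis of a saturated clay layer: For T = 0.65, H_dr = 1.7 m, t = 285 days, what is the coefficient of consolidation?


Using cv = T * H_dr^2 / t
H_dr^2 = 1.7^2 = 2.89
cv = 0.65 * 2.89 / 285
cv = 0.00659 m^2/day


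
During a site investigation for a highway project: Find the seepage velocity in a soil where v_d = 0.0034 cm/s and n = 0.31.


Using v_s = v_d / n
v_s = 0.0034 / 0.31
v_s = 0.01097 cm/s


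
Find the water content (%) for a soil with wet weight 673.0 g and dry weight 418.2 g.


Result: 60.93 %

Derivation:
Using w = (m_wet - m_dry) / m_dry * 100
m_wet - m_dry = 673.0 - 418.2 = 254.8 g
w = 254.8 / 418.2 * 100
w = 60.93 %


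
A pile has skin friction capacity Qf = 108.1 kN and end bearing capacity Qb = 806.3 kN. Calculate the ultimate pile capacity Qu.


Using Qu = Qf + Qb
Qu = 108.1 + 806.3
Qu = 914.4 kN


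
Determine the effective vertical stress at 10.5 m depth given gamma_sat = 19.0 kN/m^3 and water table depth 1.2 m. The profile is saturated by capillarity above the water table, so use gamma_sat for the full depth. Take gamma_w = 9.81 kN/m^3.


Total stress = gamma_sat * depth
sigma = 19.0 * 10.5 = 199.5 kPa
Pore water pressure u = gamma_w * (depth - d_wt)
u = 9.81 * (10.5 - 1.2) = 91.233 kPa
Effective stress = sigma - u
sigma' = 199.5 - 91.233 = 108.27 kPa


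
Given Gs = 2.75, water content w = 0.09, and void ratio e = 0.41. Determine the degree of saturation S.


Using S = Gs * w / e
S = 2.75 * 0.09 / 0.41
S = 0.6037


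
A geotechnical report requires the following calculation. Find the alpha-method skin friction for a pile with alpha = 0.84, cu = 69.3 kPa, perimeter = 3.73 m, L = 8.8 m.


Result: 1910.75 kN

Derivation:
Using Qs = alpha * cu * perimeter * L
Qs = 0.84 * 69.3 * 3.73 * 8.8
Qs = 1910.75 kN


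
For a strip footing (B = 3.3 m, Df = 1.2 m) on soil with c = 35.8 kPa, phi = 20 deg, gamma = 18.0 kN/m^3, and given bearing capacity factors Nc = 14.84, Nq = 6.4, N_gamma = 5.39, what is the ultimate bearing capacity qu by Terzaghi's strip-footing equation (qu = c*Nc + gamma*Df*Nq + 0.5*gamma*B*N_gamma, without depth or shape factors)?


Result: 829.6 kPa

Derivation:
Compute qu = c*Nc + gamma*Df*Nq + 0.5*gamma*B*N_gamma
Term 1: 35.8 * 14.84 = 531.272
Term 2: 18.0 * 1.2 * 6.4 = 138.24
Term 3: 0.5 * 18.0 * 3.3 * 5.39 = 160.083
qu = 531.272 + 138.24 + 160.083
qu = 829.6 kPa


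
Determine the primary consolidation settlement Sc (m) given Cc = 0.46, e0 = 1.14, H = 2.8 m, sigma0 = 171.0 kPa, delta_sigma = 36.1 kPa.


Using Sc = Cc * H / (1 + e0) * log10((sigma0 + delta_sigma) / sigma0)
Stress ratio = (171.0 + 36.1) / 171.0 = 1.21111
log10(1.21111) = 0.083184
Cc * H / (1 + e0) = 0.46 * 2.8 / (1 + 1.14) = 0.601869
Sc = 0.601869 * 0.083184
Sc = 0.0501 m
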